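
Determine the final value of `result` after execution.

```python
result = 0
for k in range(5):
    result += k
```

Let's trace through this code step by step.

Initialize: result = 0
Entering loop: for k in range(5):

After execution: result = 10
10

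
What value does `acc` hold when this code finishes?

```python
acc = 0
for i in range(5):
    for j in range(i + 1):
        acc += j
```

Let's trace through this code step by step.

Initialize: acc = 0
Entering loop: for i in range(5):

After execution: acc = 20
20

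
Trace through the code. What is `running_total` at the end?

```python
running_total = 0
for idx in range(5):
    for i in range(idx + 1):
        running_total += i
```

Let's trace through this code step by step.

Initialize: running_total = 0
Entering loop: for idx in range(5):

After execution: running_total = 20
20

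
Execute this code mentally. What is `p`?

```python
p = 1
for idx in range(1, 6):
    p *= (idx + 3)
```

Let's trace through this code step by step.

Initialize: p = 1
Entering loop: for idx in range(1, 6):

After execution: p = 6720
6720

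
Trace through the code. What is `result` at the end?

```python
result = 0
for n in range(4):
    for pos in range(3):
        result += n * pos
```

Let's trace through this code step by step.

Initialize: result = 0
Entering loop: for n in range(4):

After execution: result = 18
18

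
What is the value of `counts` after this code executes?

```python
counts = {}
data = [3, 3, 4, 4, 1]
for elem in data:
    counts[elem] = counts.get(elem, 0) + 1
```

Let's trace through this code step by step.

Initialize: counts = {}
Initialize: data = [3, 3, 4, 4, 1]
Entering loop: for elem in data:

After execution: counts = {3: 2, 4: 2, 1: 1}
{3: 2, 4: 2, 1: 1}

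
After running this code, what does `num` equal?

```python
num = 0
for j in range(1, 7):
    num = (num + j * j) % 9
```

Let's trace through this code step by step.

Initialize: num = 0
Entering loop: for j in range(1, 7):

After execution: num = 1
1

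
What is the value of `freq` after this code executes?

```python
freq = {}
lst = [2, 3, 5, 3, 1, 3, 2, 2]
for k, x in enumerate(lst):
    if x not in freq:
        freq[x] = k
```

Let's trace through this code step by step.

Initialize: freq = {}
Initialize: lst = [2, 3, 5, 3, 1, 3, 2, 2]
Entering loop: for k, x in enumerate(lst):

After execution: freq = {2: 0, 3: 1, 5: 2, 1: 4}
{2: 0, 3: 1, 5: 2, 1: 4}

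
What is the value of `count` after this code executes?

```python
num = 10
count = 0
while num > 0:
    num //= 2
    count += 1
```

Let's trace through this code step by step.

Initialize: num = 10
Initialize: count = 0
Entering loop: while num > 0:

After execution: count = 4
4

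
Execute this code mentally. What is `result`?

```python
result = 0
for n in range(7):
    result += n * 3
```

Let's trace through this code step by step.

Initialize: result = 0
Entering loop: for n in range(7):

After execution: result = 63
63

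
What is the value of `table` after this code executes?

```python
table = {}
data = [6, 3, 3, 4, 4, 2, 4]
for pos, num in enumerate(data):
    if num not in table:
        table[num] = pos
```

Let's trace through this code step by step.

Initialize: table = {}
Initialize: data = [6, 3, 3, 4, 4, 2, 4]
Entering loop: for pos, num in enumerate(data):

After execution: table = {6: 0, 3: 1, 4: 3, 2: 5}
{6: 0, 3: 1, 4: 3, 2: 5}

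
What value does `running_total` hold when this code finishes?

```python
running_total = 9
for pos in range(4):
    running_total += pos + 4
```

Let's trace through this code step by step.

Initialize: running_total = 9
Entering loop: for pos in range(4):

After execution: running_total = 31
31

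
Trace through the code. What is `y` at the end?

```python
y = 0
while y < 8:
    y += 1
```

Let's trace through this code step by step.

Initialize: y = 0
Entering loop: while y < 8:

After execution: y = 8
8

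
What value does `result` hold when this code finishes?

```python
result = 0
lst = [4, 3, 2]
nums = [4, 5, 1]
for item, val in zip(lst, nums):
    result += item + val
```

Let's trace through this code step by step.

Initialize: result = 0
Initialize: lst = [4, 3, 2]
Initialize: nums = [4, 5, 1]
Entering loop: for item, val in zip(lst, nums):

After execution: result = 19
19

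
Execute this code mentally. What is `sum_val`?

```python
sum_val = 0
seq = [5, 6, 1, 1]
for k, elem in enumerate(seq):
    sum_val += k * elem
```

Let's trace through this code step by step.

Initialize: sum_val = 0
Initialize: seq = [5, 6, 1, 1]
Entering loop: for k, elem in enumerate(seq):

After execution: sum_val = 11
11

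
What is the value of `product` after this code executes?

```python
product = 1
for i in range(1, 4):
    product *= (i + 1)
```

Let's trace through this code step by step.

Initialize: product = 1
Entering loop: for i in range(1, 4):

After execution: product = 24
24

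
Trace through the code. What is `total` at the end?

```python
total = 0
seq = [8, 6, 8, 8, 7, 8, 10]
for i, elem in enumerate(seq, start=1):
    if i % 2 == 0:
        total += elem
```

Let's trace through this code step by step.

Initialize: total = 0
Initialize: seq = [8, 6, 8, 8, 7, 8, 10]
Entering loop: for i, elem in enumerate(seq, start=1):

After execution: total = 22
22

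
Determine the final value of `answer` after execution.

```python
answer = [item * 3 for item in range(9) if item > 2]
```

Let's trace through this code step by step.

Initialize: answer = [item * 3 for item in range(9) if item > 2]

After execution: answer = [9, 12, 15, 18, 21, 24]
[9, 12, 15, 18, 21, 24]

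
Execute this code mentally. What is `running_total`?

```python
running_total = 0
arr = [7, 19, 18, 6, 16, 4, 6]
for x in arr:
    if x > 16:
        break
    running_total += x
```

Let's trace through this code step by step.

Initialize: running_total = 0
Initialize: arr = [7, 19, 18, 6, 16, 4, 6]
Entering loop: for x in arr:

After execution: running_total = 7
7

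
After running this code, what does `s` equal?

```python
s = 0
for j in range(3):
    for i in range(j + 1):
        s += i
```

Let's trace through this code step by step.

Initialize: s = 0
Entering loop: for j in range(3):

After execution: s = 4
4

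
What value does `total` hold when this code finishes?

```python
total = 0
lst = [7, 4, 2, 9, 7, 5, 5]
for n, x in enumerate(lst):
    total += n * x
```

Let's trace through this code step by step.

Initialize: total = 0
Initialize: lst = [7, 4, 2, 9, 7, 5, 5]
Entering loop: for n, x in enumerate(lst):

After execution: total = 118
118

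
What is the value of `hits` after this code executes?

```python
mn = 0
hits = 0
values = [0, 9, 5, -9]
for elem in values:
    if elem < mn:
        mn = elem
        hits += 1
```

Let's trace through this code step by step.

Initialize: mn = 0
Initialize: hits = 0
Initialize: values = [0, 9, 5, -9]
Entering loop: for elem in values:

After execution: hits = 1
1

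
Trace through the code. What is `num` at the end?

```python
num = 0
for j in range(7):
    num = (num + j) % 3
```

Let's trace through this code step by step.

Initialize: num = 0
Entering loop: for j in range(7):

After execution: num = 0
0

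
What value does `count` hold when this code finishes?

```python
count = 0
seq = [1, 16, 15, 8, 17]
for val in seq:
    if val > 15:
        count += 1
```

Let's trace through this code step by step.

Initialize: count = 0
Initialize: seq = [1, 16, 15, 8, 17]
Entering loop: for val in seq:

After execution: count = 2
2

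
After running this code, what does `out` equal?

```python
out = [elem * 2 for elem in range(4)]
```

Let's trace through this code step by step.

Initialize: out = [elem * 2 for elem in range(4)]

After execution: out = [0, 2, 4, 6]
[0, 2, 4, 6]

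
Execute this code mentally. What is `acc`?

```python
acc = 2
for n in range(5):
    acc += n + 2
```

Let's trace through this code step by step.

Initialize: acc = 2
Entering loop: for n in range(5):

After execution: acc = 22
22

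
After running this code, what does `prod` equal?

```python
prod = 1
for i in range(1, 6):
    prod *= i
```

Let's trace through this code step by step.

Initialize: prod = 1
Entering loop: for i in range(1, 6):

After execution: prod = 120
120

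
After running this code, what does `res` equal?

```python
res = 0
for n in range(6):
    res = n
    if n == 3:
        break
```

Let's trace through this code step by step.

Initialize: res = 0
Entering loop: for n in range(6):

After execution: res = 3
3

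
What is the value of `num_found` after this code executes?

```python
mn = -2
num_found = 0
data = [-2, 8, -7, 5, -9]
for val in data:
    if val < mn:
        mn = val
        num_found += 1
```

Let's trace through this code step by step.

Initialize: mn = -2
Initialize: num_found = 0
Initialize: data = [-2, 8, -7, 5, -9]
Entering loop: for val in data:

After execution: num_found = 2
2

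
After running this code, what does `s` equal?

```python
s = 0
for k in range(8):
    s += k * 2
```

Let's trace through this code step by step.

Initialize: s = 0
Entering loop: for k in range(8):

After execution: s = 56
56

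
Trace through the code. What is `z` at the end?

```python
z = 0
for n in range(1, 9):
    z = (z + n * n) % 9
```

Let's trace through this code step by step.

Initialize: z = 0
Entering loop: for n in range(1, 9):

After execution: z = 6
6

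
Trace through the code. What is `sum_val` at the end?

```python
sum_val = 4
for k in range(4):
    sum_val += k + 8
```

Let's trace through this code step by step.

Initialize: sum_val = 4
Entering loop: for k in range(4):

After execution: sum_val = 42
42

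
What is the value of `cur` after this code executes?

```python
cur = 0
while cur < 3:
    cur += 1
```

Let's trace through this code step by step.

Initialize: cur = 0
Entering loop: while cur < 3:

After execution: cur = 3
3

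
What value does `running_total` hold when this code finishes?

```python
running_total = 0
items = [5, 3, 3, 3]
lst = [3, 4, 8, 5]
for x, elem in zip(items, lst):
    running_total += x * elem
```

Let's trace through this code step by step.

Initialize: running_total = 0
Initialize: items = [5, 3, 3, 3]
Initialize: lst = [3, 4, 8, 5]
Entering loop: for x, elem in zip(items, lst):

After execution: running_total = 66
66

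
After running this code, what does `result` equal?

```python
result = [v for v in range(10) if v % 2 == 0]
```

Let's trace through this code step by step.

Initialize: result = [v for v in range(10) if v % 2 == 0]

After execution: result = [0, 2, 4, 6, 8]
[0, 2, 4, 6, 8]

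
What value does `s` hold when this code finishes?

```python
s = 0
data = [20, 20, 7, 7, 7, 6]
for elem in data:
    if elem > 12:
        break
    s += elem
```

Let's trace through this code step by step.

Initialize: s = 0
Initialize: data = [20, 20, 7, 7, 7, 6]
Entering loop: for elem in data:

After execution: s = 0
0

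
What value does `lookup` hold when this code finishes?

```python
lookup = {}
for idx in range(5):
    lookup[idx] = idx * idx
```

Let's trace through this code step by step.

Initialize: lookup = {}
Entering loop: for idx in range(5):

After execution: lookup = {0: 0, 1: 1, 2: 4, 3: 9, 4: 16}
{0: 0, 1: 1, 2: 4, 3: 9, 4: 16}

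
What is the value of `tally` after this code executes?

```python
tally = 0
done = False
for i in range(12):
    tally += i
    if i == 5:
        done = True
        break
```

Let's trace through this code step by step.

Initialize: tally = 0
Initialize: done = False
Entering loop: for i in range(12):

After execution: tally = 15
15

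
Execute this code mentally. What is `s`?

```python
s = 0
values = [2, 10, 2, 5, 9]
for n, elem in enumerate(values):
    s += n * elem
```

Let's trace through this code step by step.

Initialize: s = 0
Initialize: values = [2, 10, 2, 5, 9]
Entering loop: for n, elem in enumerate(values):

After execution: s = 65
65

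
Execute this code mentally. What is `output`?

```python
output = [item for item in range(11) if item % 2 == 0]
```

Let's trace through this code step by step.

Initialize: output = [item for item in range(11) if item % 2 == 0]

After execution: output = [0, 2, 4, 6, 8, 10]
[0, 2, 4, 6, 8, 10]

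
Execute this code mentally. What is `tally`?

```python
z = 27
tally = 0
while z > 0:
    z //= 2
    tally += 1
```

Let's trace through this code step by step.

Initialize: z = 27
Initialize: tally = 0
Entering loop: while z > 0:

After execution: tally = 5
5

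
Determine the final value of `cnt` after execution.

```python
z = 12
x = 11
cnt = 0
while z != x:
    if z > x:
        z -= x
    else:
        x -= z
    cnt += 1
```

Let's trace through this code step by step.

Initialize: z = 12
Initialize: x = 11
Initialize: cnt = 0
Entering loop: while z != x:

After execution: cnt = 11
11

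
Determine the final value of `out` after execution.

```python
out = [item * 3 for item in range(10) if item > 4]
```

Let's trace through this code step by step.

Initialize: out = [item * 3 for item in range(10) if item > 4]

After execution: out = [15, 18, 21, 24, 27]
[15, 18, 21, 24, 27]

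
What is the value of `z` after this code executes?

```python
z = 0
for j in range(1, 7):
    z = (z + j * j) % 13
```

Let's trace through this code step by step.

Initialize: z = 0
Entering loop: for j in range(1, 7):

After execution: z = 0
0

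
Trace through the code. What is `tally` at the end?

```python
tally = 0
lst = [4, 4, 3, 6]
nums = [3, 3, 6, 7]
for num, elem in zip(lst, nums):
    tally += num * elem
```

Let's trace through this code step by step.

Initialize: tally = 0
Initialize: lst = [4, 4, 3, 6]
Initialize: nums = [3, 3, 6, 7]
Entering loop: for num, elem in zip(lst, nums):

After execution: tally = 84
84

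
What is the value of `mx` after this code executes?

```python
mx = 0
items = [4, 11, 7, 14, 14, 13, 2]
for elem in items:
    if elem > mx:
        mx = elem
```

Let's trace through this code step by step.

Initialize: mx = 0
Initialize: items = [4, 11, 7, 14, 14, 13, 2]
Entering loop: for elem in items:

After execution: mx = 14
14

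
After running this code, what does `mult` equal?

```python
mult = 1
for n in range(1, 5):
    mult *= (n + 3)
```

Let's trace through this code step by step.

Initialize: mult = 1
Entering loop: for n in range(1, 5):

After execution: mult = 840
840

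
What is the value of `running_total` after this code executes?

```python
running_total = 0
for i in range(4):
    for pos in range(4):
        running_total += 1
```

Let's trace through this code step by step.

Initialize: running_total = 0
Entering loop: for i in range(4):

After execution: running_total = 16
16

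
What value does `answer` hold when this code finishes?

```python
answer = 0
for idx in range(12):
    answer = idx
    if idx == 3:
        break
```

Let's trace through this code step by step.

Initialize: answer = 0
Entering loop: for idx in range(12):

After execution: answer = 3
3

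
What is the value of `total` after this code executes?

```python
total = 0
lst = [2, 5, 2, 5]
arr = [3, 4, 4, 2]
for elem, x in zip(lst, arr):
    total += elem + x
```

Let's trace through this code step by step.

Initialize: total = 0
Initialize: lst = [2, 5, 2, 5]
Initialize: arr = [3, 4, 4, 2]
Entering loop: for elem, x in zip(lst, arr):

After execution: total = 27
27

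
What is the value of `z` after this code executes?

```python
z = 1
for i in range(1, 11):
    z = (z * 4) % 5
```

Let's trace through this code step by step.

Initialize: z = 1
Entering loop: for i in range(1, 11):

After execution: z = 1
1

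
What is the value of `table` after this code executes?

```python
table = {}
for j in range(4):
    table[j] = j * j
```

Let's trace through this code step by step.

Initialize: table = {}
Entering loop: for j in range(4):

After execution: table = {0: 0, 1: 1, 2: 4, 3: 9}
{0: 0, 1: 1, 2: 4, 3: 9}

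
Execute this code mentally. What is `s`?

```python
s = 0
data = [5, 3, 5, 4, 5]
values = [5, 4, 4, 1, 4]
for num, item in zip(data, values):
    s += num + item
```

Let's trace through this code step by step.

Initialize: s = 0
Initialize: data = [5, 3, 5, 4, 5]
Initialize: values = [5, 4, 4, 1, 4]
Entering loop: for num, item in zip(data, values):

After execution: s = 40
40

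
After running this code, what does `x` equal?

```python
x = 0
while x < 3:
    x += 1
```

Let's trace through this code step by step.

Initialize: x = 0
Entering loop: while x < 3:

After execution: x = 3
3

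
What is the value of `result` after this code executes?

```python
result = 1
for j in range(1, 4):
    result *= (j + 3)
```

Let's trace through this code step by step.

Initialize: result = 1
Entering loop: for j in range(1, 4):

After execution: result = 120
120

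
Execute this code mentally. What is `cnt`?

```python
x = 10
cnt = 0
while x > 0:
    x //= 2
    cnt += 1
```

Let's trace through this code step by step.

Initialize: x = 10
Initialize: cnt = 0
Entering loop: while x > 0:

After execution: cnt = 4
4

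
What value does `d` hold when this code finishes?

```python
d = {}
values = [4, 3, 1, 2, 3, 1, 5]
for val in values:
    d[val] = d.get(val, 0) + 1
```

Let's trace through this code step by step.

Initialize: d = {}
Initialize: values = [4, 3, 1, 2, 3, 1, 5]
Entering loop: for val in values:

After execution: d = {4: 1, 3: 2, 1: 2, 2: 1, 5: 1}
{4: 1, 3: 2, 1: 2, 2: 1, 5: 1}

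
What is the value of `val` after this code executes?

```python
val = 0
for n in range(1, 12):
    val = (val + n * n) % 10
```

Let's trace through this code step by step.

Initialize: val = 0
Entering loop: for n in range(1, 12):

After execution: val = 6
6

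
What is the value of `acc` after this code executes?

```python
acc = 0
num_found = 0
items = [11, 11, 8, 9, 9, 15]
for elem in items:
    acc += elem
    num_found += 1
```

Let's trace through this code step by step.

Initialize: acc = 0
Initialize: num_found = 0
Initialize: items = [11, 11, 8, 9, 9, 15]
Entering loop: for elem in items:

After execution: acc = 63
63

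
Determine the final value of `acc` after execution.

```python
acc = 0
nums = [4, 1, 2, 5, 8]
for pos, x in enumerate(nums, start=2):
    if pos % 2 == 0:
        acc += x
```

Let's trace through this code step by step.

Initialize: acc = 0
Initialize: nums = [4, 1, 2, 5, 8]
Entering loop: for pos, x in enumerate(nums, start=2):

After execution: acc = 14
14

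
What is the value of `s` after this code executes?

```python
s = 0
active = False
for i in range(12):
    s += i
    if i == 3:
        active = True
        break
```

Let's trace through this code step by step.

Initialize: s = 0
Initialize: active = False
Entering loop: for i in range(12):

After execution: s = 6
6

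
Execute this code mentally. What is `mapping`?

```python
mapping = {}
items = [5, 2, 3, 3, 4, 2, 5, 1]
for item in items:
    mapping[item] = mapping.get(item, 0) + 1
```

Let's trace through this code step by step.

Initialize: mapping = {}
Initialize: items = [5, 2, 3, 3, 4, 2, 5, 1]
Entering loop: for item in items:

After execution: mapping = {5: 2, 2: 2, 3: 2, 4: 1, 1: 1}
{5: 2, 2: 2, 3: 2, 4: 1, 1: 1}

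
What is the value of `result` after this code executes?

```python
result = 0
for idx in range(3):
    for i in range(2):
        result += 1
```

Let's trace through this code step by step.

Initialize: result = 0
Entering loop: for idx in range(3):

After execution: result = 6
6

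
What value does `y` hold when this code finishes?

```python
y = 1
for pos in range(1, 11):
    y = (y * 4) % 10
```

Let's trace through this code step by step.

Initialize: y = 1
Entering loop: for pos in range(1, 11):

After execution: y = 6
6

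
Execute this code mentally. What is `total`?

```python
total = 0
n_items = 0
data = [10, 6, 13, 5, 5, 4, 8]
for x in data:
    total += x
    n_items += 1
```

Let's trace through this code step by step.

Initialize: total = 0
Initialize: n_items = 0
Initialize: data = [10, 6, 13, 5, 5, 4, 8]
Entering loop: for x in data:

After execution: total = 51
51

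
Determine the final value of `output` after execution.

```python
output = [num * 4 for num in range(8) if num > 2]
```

Let's trace through this code step by step.

Initialize: output = [num * 4 for num in range(8) if num > 2]

After execution: output = [12, 16, 20, 24, 28]
[12, 16, 20, 24, 28]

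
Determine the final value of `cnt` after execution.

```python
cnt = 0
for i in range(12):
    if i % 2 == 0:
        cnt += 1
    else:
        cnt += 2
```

Let's trace through this code step by step.

Initialize: cnt = 0
Entering loop: for i in range(12):

After execution: cnt = 18
18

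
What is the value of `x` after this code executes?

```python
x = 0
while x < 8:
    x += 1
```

Let's trace through this code step by step.

Initialize: x = 0
Entering loop: while x < 8:

After execution: x = 8
8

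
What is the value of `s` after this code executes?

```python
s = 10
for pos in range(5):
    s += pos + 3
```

Let's trace through this code step by step.

Initialize: s = 10
Entering loop: for pos in range(5):

After execution: s = 35
35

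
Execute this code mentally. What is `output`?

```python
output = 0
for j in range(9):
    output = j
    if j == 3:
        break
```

Let's trace through this code step by step.

Initialize: output = 0
Entering loop: for j in range(9):

After execution: output = 3
3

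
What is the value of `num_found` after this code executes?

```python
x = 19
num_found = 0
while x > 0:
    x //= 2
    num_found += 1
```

Let's trace through this code step by step.

Initialize: x = 19
Initialize: num_found = 0
Entering loop: while x > 0:

After execution: num_found = 5
5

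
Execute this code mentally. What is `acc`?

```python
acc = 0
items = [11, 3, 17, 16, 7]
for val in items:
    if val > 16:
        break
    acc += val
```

Let's trace through this code step by step.

Initialize: acc = 0
Initialize: items = [11, 3, 17, 16, 7]
Entering loop: for val in items:

After execution: acc = 14
14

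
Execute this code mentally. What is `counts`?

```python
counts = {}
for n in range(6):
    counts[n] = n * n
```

Let's trace through this code step by step.

Initialize: counts = {}
Entering loop: for n in range(6):

After execution: counts = {0: 0, 1: 1, 2: 4, 3: 9, 4: 16, 5: 25}
{0: 0, 1: 1, 2: 4, 3: 9, 4: 16, 5: 25}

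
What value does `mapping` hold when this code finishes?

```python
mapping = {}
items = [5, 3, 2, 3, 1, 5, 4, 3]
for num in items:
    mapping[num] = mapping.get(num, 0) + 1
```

Let's trace through this code step by step.

Initialize: mapping = {}
Initialize: items = [5, 3, 2, 3, 1, 5, 4, 3]
Entering loop: for num in items:

After execution: mapping = {5: 2, 3: 3, 2: 1, 1: 1, 4: 1}
{5: 2, 3: 3, 2: 1, 1: 1, 4: 1}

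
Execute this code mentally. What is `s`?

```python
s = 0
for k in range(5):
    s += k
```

Let's trace through this code step by step.

Initialize: s = 0
Entering loop: for k in range(5):

After execution: s = 10
10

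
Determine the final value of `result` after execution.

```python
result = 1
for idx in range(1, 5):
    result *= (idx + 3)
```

Let's trace through this code step by step.

Initialize: result = 1
Entering loop: for idx in range(1, 5):

After execution: result = 840
840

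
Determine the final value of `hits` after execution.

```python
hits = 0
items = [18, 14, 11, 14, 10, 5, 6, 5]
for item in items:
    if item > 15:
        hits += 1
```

Let's trace through this code step by step.

Initialize: hits = 0
Initialize: items = [18, 14, 11, 14, 10, 5, 6, 5]
Entering loop: for item in items:

After execution: hits = 1
1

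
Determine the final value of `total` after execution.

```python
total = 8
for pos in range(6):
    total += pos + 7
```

Let's trace through this code step by step.

Initialize: total = 8
Entering loop: for pos in range(6):

After execution: total = 65
65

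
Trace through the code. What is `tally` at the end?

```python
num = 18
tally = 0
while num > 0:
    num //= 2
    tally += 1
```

Let's trace through this code step by step.

Initialize: num = 18
Initialize: tally = 0
Entering loop: while num > 0:

After execution: tally = 5
5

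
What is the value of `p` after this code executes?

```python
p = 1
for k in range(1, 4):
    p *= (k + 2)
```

Let's trace through this code step by step.

Initialize: p = 1
Entering loop: for k in range(1, 4):

After execution: p = 60
60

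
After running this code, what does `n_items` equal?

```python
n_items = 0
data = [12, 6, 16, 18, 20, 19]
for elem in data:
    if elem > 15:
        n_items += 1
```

Let's trace through this code step by step.

Initialize: n_items = 0
Initialize: data = [12, 6, 16, 18, 20, 19]
Entering loop: for elem in data:

After execution: n_items = 4
4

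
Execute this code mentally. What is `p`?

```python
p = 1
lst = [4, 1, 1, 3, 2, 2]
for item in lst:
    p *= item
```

Let's trace through this code step by step.

Initialize: p = 1
Initialize: lst = [4, 1, 1, 3, 2, 2]
Entering loop: for item in lst:

After execution: p = 48
48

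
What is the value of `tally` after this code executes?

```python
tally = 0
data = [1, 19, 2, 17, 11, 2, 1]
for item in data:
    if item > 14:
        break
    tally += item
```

Let's trace through this code step by step.

Initialize: tally = 0
Initialize: data = [1, 19, 2, 17, 11, 2, 1]
Entering loop: for item in data:

After execution: tally = 1
1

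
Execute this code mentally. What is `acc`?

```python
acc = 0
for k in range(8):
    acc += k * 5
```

Let's trace through this code step by step.

Initialize: acc = 0
Entering loop: for k in range(8):

After execution: acc = 140
140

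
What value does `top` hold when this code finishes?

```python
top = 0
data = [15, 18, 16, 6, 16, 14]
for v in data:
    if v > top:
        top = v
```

Let's trace through this code step by step.

Initialize: top = 0
Initialize: data = [15, 18, 16, 6, 16, 14]
Entering loop: for v in data:

After execution: top = 18
18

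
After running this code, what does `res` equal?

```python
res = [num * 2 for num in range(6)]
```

Let's trace through this code step by step.

Initialize: res = [num * 2 for num in range(6)]

After execution: res = [0, 2, 4, 6, 8, 10]
[0, 2, 4, 6, 8, 10]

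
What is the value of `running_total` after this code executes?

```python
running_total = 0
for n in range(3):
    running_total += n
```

Let's trace through this code step by step.

Initialize: running_total = 0
Entering loop: for n in range(3):

After execution: running_total = 3
3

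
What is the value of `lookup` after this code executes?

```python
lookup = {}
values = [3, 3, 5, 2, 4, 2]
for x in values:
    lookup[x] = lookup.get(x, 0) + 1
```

Let's trace through this code step by step.

Initialize: lookup = {}
Initialize: values = [3, 3, 5, 2, 4, 2]
Entering loop: for x in values:

After execution: lookup = {3: 2, 5: 1, 2: 2, 4: 1}
{3: 2, 5: 1, 2: 2, 4: 1}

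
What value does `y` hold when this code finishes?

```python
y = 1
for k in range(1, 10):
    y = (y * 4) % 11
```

Let's trace through this code step by step.

Initialize: y = 1
Entering loop: for k in range(1, 10):

After execution: y = 3
3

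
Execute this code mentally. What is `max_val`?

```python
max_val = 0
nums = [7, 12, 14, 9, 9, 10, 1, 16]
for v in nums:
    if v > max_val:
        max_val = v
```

Let's trace through this code step by step.

Initialize: max_val = 0
Initialize: nums = [7, 12, 14, 9, 9, 10, 1, 16]
Entering loop: for v in nums:

After execution: max_val = 16
16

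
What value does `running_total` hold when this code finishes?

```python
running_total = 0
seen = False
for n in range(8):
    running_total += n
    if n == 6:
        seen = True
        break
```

Let's trace through this code step by step.

Initialize: running_total = 0
Initialize: seen = False
Entering loop: for n in range(8):

After execution: running_total = 21
21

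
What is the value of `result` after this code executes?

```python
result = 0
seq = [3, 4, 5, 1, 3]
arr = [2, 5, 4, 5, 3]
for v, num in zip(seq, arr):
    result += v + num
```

Let's trace through this code step by step.

Initialize: result = 0
Initialize: seq = [3, 4, 5, 1, 3]
Initialize: arr = [2, 5, 4, 5, 3]
Entering loop: for v, num in zip(seq, arr):

After execution: result = 35
35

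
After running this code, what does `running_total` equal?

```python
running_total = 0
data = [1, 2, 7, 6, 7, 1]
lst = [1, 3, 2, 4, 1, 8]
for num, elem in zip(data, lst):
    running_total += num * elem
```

Let's trace through this code step by step.

Initialize: running_total = 0
Initialize: data = [1, 2, 7, 6, 7, 1]
Initialize: lst = [1, 3, 2, 4, 1, 8]
Entering loop: for num, elem in zip(data, lst):

After execution: running_total = 60
60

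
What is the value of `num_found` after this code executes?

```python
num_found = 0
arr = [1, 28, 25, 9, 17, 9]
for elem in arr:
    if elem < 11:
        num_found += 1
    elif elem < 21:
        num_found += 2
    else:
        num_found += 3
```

Let's trace through this code step by step.

Initialize: num_found = 0
Initialize: arr = [1, 28, 25, 9, 17, 9]
Entering loop: for elem in arr:

After execution: num_found = 11
11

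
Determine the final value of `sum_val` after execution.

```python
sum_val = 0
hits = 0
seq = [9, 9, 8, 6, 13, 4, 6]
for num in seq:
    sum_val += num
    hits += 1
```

Let's trace through this code step by step.

Initialize: sum_val = 0
Initialize: hits = 0
Initialize: seq = [9, 9, 8, 6, 13, 4, 6]
Entering loop: for num in seq:

After execution: sum_val = 55
55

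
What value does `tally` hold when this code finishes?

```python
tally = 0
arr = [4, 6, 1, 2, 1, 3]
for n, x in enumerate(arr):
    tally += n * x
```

Let's trace through this code step by step.

Initialize: tally = 0
Initialize: arr = [4, 6, 1, 2, 1, 3]
Entering loop: for n, x in enumerate(arr):

After execution: tally = 33
33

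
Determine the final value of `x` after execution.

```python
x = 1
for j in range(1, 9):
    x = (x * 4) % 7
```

Let's trace through this code step by step.

Initialize: x = 1
Entering loop: for j in range(1, 9):

After execution: x = 2
2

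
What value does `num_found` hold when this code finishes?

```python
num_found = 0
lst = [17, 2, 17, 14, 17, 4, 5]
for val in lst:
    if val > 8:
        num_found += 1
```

Let's trace through this code step by step.

Initialize: num_found = 0
Initialize: lst = [17, 2, 17, 14, 17, 4, 5]
Entering loop: for val in lst:

After execution: num_found = 4
4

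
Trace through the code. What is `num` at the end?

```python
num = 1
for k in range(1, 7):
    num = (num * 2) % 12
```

Let's trace through this code step by step.

Initialize: num = 1
Entering loop: for k in range(1, 7):

After execution: num = 4
4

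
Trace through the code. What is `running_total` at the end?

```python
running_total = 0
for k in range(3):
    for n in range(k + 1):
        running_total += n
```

Let's trace through this code step by step.

Initialize: running_total = 0
Entering loop: for k in range(3):

After execution: running_total = 4
4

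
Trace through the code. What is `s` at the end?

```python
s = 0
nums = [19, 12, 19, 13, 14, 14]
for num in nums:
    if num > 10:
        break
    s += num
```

Let's trace through this code step by step.

Initialize: s = 0
Initialize: nums = [19, 12, 19, 13, 14, 14]
Entering loop: for num in nums:

After execution: s = 0
0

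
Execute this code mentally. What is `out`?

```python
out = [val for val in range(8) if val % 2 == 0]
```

Let's trace through this code step by step.

Initialize: out = [val for val in range(8) if val % 2 == 0]

After execution: out = [0, 2, 4, 6]
[0, 2, 4, 6]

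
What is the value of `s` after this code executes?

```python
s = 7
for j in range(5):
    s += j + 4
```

Let's trace through this code step by step.

Initialize: s = 7
Entering loop: for j in range(5):

After execution: s = 37
37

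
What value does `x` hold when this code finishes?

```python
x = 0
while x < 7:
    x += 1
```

Let's trace through this code step by step.

Initialize: x = 0
Entering loop: while x < 7:

After execution: x = 7
7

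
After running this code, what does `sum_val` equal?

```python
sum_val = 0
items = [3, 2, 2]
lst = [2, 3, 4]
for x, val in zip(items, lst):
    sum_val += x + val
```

Let's trace through this code step by step.

Initialize: sum_val = 0
Initialize: items = [3, 2, 2]
Initialize: lst = [2, 3, 4]
Entering loop: for x, val in zip(items, lst):

After execution: sum_val = 16
16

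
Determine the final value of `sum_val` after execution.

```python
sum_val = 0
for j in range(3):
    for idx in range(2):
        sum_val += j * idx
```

Let's trace through this code step by step.

Initialize: sum_val = 0
Entering loop: for j in range(3):

After execution: sum_val = 3
3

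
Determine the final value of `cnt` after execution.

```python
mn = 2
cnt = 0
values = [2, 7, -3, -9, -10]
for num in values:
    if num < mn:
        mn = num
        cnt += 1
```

Let's trace through this code step by step.

Initialize: mn = 2
Initialize: cnt = 0
Initialize: values = [2, 7, -3, -9, -10]
Entering loop: for num in values:

After execution: cnt = 3
3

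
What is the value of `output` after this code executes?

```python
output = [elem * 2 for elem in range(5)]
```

Let's trace through this code step by step.

Initialize: output = [elem * 2 for elem in range(5)]

After execution: output = [0, 2, 4, 6, 8]
[0, 2, 4, 6, 8]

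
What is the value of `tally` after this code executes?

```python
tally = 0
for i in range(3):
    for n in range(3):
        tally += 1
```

Let's trace through this code step by step.

Initialize: tally = 0
Entering loop: for i in range(3):

After execution: tally = 9
9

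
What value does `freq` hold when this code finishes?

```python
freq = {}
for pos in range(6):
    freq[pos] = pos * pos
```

Let's trace through this code step by step.

Initialize: freq = {}
Entering loop: for pos in range(6):

After execution: freq = {0: 0, 1: 1, 2: 4, 3: 9, 4: 16, 5: 25}
{0: 0, 1: 1, 2: 4, 3: 9, 4: 16, 5: 25}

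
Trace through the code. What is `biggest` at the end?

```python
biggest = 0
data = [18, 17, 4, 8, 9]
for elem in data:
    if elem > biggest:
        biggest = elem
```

Let's trace through this code step by step.

Initialize: biggest = 0
Initialize: data = [18, 17, 4, 8, 9]
Entering loop: for elem in data:

After execution: biggest = 18
18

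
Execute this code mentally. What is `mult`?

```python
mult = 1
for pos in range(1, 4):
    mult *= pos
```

Let's trace through this code step by step.

Initialize: mult = 1
Entering loop: for pos in range(1, 4):

After execution: mult = 6
6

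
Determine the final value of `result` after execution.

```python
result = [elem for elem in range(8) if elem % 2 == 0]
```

Let's trace through this code step by step.

Initialize: result = [elem for elem in range(8) if elem % 2 == 0]

After execution: result = [0, 2, 4, 6]
[0, 2, 4, 6]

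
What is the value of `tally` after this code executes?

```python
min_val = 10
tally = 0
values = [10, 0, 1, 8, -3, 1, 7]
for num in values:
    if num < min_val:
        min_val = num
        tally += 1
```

Let's trace through this code step by step.

Initialize: min_val = 10
Initialize: tally = 0
Initialize: values = [10, 0, 1, 8, -3, 1, 7]
Entering loop: for num in values:

After execution: tally = 2
2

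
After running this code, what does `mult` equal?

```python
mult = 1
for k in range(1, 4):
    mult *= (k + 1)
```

Let's trace through this code step by step.

Initialize: mult = 1
Entering loop: for k in range(1, 4):

After execution: mult = 24
24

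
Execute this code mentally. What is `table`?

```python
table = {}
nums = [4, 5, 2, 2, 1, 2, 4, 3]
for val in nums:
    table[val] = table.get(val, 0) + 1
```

Let's trace through this code step by step.

Initialize: table = {}
Initialize: nums = [4, 5, 2, 2, 1, 2, 4, 3]
Entering loop: for val in nums:

After execution: table = {4: 2, 5: 1, 2: 3, 1: 1, 3: 1}
{4: 2, 5: 1, 2: 3, 1: 1, 3: 1}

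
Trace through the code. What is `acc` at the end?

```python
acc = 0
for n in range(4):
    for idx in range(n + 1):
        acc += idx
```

Let's trace through this code step by step.

Initialize: acc = 0
Entering loop: for n in range(4):

After execution: acc = 10
10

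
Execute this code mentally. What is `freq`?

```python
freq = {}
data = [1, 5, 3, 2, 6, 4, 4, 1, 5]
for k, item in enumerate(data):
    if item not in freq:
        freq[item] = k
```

Let's trace through this code step by step.

Initialize: freq = {}
Initialize: data = [1, 5, 3, 2, 6, 4, 4, 1, 5]
Entering loop: for k, item in enumerate(data):

After execution: freq = {1: 0, 5: 1, 3: 2, 2: 3, 6: 4, 4: 5}
{1: 0, 5: 1, 3: 2, 2: 3, 6: 4, 4: 5}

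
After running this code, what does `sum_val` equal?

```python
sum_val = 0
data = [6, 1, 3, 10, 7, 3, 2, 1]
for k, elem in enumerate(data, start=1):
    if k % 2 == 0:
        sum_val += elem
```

Let's trace through this code step by step.

Initialize: sum_val = 0
Initialize: data = [6, 1, 3, 10, 7, 3, 2, 1]
Entering loop: for k, elem in enumerate(data, start=1):

After execution: sum_val = 15
15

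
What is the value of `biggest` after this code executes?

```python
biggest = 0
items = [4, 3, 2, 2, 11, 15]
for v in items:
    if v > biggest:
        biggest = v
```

Let's trace through this code step by step.

Initialize: biggest = 0
Initialize: items = [4, 3, 2, 2, 11, 15]
Entering loop: for v in items:

After execution: biggest = 15
15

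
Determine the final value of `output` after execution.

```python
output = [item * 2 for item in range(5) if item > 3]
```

Let's trace through this code step by step.

Initialize: output = [item * 2 for item in range(5) if item > 3]

After execution: output = [8]
[8]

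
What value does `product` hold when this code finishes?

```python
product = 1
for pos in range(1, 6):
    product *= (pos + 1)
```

Let's trace through this code step by step.

Initialize: product = 1
Entering loop: for pos in range(1, 6):

After execution: product = 720
720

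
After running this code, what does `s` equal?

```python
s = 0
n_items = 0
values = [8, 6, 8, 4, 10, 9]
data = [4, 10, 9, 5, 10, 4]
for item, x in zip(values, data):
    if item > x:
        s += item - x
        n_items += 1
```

Let's trace through this code step by step.

Initialize: s = 0
Initialize: n_items = 0
Initialize: values = [8, 6, 8, 4, 10, 9]
Initialize: data = [4, 10, 9, 5, 10, 4]
Entering loop: for item, x in zip(values, data):

After execution: s = 9
9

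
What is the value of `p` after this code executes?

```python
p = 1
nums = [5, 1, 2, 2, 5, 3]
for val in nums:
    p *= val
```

Let's trace through this code step by step.

Initialize: p = 1
Initialize: nums = [5, 1, 2, 2, 5, 3]
Entering loop: for val in nums:

After execution: p = 300
300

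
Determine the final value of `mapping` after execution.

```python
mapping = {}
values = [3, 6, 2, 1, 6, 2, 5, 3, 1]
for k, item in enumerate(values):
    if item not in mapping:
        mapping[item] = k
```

Let's trace through this code step by step.

Initialize: mapping = {}
Initialize: values = [3, 6, 2, 1, 6, 2, 5, 3, 1]
Entering loop: for k, item in enumerate(values):

After execution: mapping = {3: 0, 6: 1, 2: 2, 1: 3, 5: 6}
{3: 0, 6: 1, 2: 2, 1: 3, 5: 6}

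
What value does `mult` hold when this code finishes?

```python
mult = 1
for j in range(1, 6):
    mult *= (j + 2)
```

Let's trace through this code step by step.

Initialize: mult = 1
Entering loop: for j in range(1, 6):

After execution: mult = 2520
2520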